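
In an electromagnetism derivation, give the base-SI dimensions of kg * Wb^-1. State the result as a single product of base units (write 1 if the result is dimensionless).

m⁻²·s²·A

Wb = V·s (flux: a volt is a weber per second),
    = kg·m²·s⁻²·A⁻¹.
So Wb⁻¹ = kg⁻¹·m⁻²·s²·A.
Combining: kg·Wb⁻¹ = kg · (kg⁻¹·m⁻²·s²·A) = m⁻²·s²·A.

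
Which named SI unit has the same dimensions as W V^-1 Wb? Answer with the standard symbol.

W = J/s (power = energy per time),
    = kg·m²·s⁻³.
V = W/A (potential = power per current),
    = kg·m²·s⁻³·A⁻¹.
So V⁻¹ = kg⁻¹·m⁻²·s³·A.
Wb = V·s (flux: a volt is a weber per second),
    = kg·m²·s⁻²·A⁻¹.
Combining: W·V⁻¹·Wb = (kg·m²·s⁻³) · (kg⁻¹·m⁻²·s³·A) · (kg·m²·s⁻²·A⁻¹) = kg·m²·s⁻².
kg·m²·s⁻² is the base-SI form of the joule.

J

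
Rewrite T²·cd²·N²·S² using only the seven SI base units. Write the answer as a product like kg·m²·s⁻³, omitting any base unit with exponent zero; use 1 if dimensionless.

T = Wb/m² (flux density = flux per area),
    = kg·s⁻²·A⁻¹.
So T² = kg²·s⁻⁴·A⁻².
N = kg·m/s² = kg·m·s⁻² (force = mass × acceleration).
So N² = kg²·m²·s⁻⁴.
S = 1/Ω (conductance is reciprocal resistance),
    = kg⁻¹·m⁻²·s³·A².
So S² = kg⁻²·m⁻⁴·s⁶·A⁴.
Combining: T²·cd²·N²·S² = (kg²·s⁻⁴·A⁻²) · cd² · (kg²·m²·s⁻⁴) · (kg⁻²·m⁻⁴·s⁶·A⁴) = kg²·m⁻²·s⁻²·A²·cd².

kg²·m⁻²·s⁻²·A²·cd²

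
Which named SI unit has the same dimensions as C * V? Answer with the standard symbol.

J

C = A·s = s·A (charge = current × time).
V = W/A (potential = power per current),
    = kg·m²·s⁻³·A⁻¹.
Combining: C·V = (s·A) · (kg·m²·s⁻³·A⁻¹) = kg·m²·s⁻².
kg·m²·s⁻² is the base-SI form of the joule.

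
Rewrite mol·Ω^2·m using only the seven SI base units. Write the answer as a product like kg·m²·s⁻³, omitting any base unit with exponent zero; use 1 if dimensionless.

Ω = V/A (resistance = voltage per current),
    = kg·m²·s⁻³·A⁻².
So Ω² = kg²·m⁴·s⁻⁶·A⁻⁴.
Combining: mol·Ω²·m = mol · (kg²·m⁴·s⁻⁶·A⁻⁴) · m = kg²·m⁵·s⁻⁶·A⁻⁴·mol.

kg²·m⁵·s⁻⁶·A⁻⁴·mol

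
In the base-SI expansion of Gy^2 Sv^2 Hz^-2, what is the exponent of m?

8

Gy = J/kg (absorbed dose = energy per mass),
    = m²·s⁻².
So Gy² = m⁴·s⁻⁴.
Sv = J/kg (equivalent dose = energy per mass),
    = m²·s⁻².
So Sv² = m⁴·s⁻⁴.
Hz = 1/s = s⁻¹ (frequency is cycles per second).
So Hz⁻² = s².
Combining: Gy²·Sv²·Hz⁻² = (m⁴·s⁻⁴) · (m⁴·s⁻⁴) · s² = m⁸·s⁻⁶.
The exponent of m is 8.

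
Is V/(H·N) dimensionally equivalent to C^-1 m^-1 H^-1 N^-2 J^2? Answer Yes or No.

Yes

Left side:
  H = Wb/A (inductance = flux per current),
      = kg·m²·s⁻²·A⁻².
  So H⁻¹ = kg⁻¹·m⁻²·s²·A².
  V = W/A (potential = power per current),
      = kg·m²·s⁻³·A⁻¹.
  N = kg·m/s² = kg·m·s⁻² (force = mass × acceleration).
  So N⁻¹ = kg⁻¹·m⁻¹·s².
  Combining: H⁻¹·V·N⁻¹ = (kg⁻¹·m⁻²·s²·A²) · (kg·m²·s⁻³·A⁻¹) · (kg⁻¹·m⁻¹·s²) = kg⁻¹·m⁻¹·s·A.
Right side:
  C = s·A.
  So C⁻¹ = s⁻¹·A⁻¹.
  H = kg·m²·s⁻²·A⁻².
  So H⁻¹ = kg⁻¹·m⁻²·s²·A².
  N = kg·m·s⁻².
  So N⁻² = kg⁻²·m⁻²·s⁴.
  J = kg·m²·s⁻².
  So J² = kg²·m⁴·s⁻⁴.
  Combining: C⁻¹·m⁻¹·H⁻¹·N⁻²·J² = (s⁻¹·A⁻¹) · m⁻¹ · (kg⁻¹·m⁻²·s²·A²) · (kg⁻²·m⁻²·s⁴) · (kg²·m⁴·s⁻⁴) = kg⁻¹·m⁻¹·s·A.
Both reduce to kg⁻¹·m⁻¹·s·A.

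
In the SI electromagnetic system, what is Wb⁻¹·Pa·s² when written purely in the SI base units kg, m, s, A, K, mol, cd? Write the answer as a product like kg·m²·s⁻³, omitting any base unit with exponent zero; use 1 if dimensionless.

m⁻³·s²·A

Wb = V·s (flux: a volt is a weber per second),
    = kg·m²·s⁻²·A⁻¹.
So Wb⁻¹ = kg⁻¹·m⁻²·s²·A.
Pa = N/m² (pressure = force per area),
    = kg·m⁻¹·s⁻².
Combining: Wb⁻¹·Pa·s² = (kg⁻¹·m⁻²·s²·A) · (kg·m⁻¹·s⁻²) · s² = m⁻³·s²·A.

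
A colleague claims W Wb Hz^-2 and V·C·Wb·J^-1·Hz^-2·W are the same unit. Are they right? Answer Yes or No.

Left side:
  W = J/s (power = energy per time),
      = kg·m²·s⁻³.
  Wb = V·s (flux: a volt is a weber per second),
      = kg·m²·s⁻²·A⁻¹.
  Hz = 1/s = s⁻¹ (frequency is cycles per second).
  So Hz⁻² = s².
  Combining: W·Wb·Hz⁻² = (kg·m²·s⁻³) · (kg·m²·s⁻²·A⁻¹) · s² = kg²·m⁴·s⁻³·A⁻¹.
Right side:
  V = W/A (potential = power per current),
      = kg·m²·s⁻³·A⁻¹.
  C = A·s = s·A (charge = current × time).
  Wb = V·s (flux: a volt is a weber per second),
      = kg·m²·s⁻²·A⁻¹.
  J = N·m (work = force × distance),
      = kg·m²·s⁻².
  So J⁻¹ = kg⁻¹·m⁻²·s².
  Hz = 1/s = s⁻¹ (frequency is cycles per second).
  So Hz⁻² = s².
  W = J/s (power = energy per time),
      = kg·m²·s⁻³.
  Combining: V·C·Wb·J⁻¹·Hz⁻²·W = (kg·m²·s⁻³·A⁻¹) · (s·A) · (kg·m²·s⁻²·A⁻¹) · (kg⁻¹·m⁻²·s²) · s² · (kg·m²·s⁻³) = kg²·m⁴·s⁻³·A⁻¹.
Both reduce to kg²·m⁴·s⁻³·A⁻¹.

Yes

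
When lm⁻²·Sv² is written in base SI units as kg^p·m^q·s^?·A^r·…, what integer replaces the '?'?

lm = cd·sr = cd (luminous flux; sr is dimensionless).
So lm⁻² = cd⁻².
Sv = J/kg (equivalent dose = energy per mass),
    = m²·s⁻².
So Sv² = m⁴·s⁻⁴.
Combining: lm⁻²·Sv² = cd⁻² · (m⁴·s⁻⁴) = m⁴·s⁻⁴·cd⁻².
The exponent of s is -4.

-4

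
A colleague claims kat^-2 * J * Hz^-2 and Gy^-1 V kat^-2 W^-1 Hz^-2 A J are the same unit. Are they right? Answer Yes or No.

No

Left side:
  kat = mol/s = s⁻¹·mol (catalytic activity).
  So kat⁻² = s²·mol⁻².
  J = N·m (work = force × distance),
      = kg·m²·s⁻².
  Hz = 1/s = s⁻¹ (frequency is cycles per second).
  So Hz⁻² = s².
  Combining: kat⁻²·J·Hz⁻² = (s²·mol⁻²) · (kg·m²·s⁻²) · s² = kg·m²·s²·mol⁻².
Right side:
  Gy = m²·s⁻².
  So Gy⁻¹ = m⁻²·s².
  V = kg·m²·s⁻³·A⁻¹.
  kat = s⁻¹·mol.
  So kat⁻² = s²·mol⁻².
  W = kg·m²·s⁻³.
  So W⁻¹ = kg⁻¹·m⁻²·s³.
  Hz = s⁻¹.
  So Hz⁻² = s².
  J = kg·m²·s⁻².
  Combining: Gy⁻¹·V·kat⁻²·W⁻¹·Hz⁻²·A·J = (m⁻²·s²) · (kg·m²·s⁻³·A⁻¹) · (s²·mol⁻²) · (kg⁻¹·m⁻²·s³) · s² · A · (kg·m²·s⁻²) = kg·s⁴·mol⁻².
Left is kg·m²·s²·mol⁻²; right is kg·s⁴·mol⁻² — different.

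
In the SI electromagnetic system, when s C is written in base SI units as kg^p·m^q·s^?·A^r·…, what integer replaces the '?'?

C = s·A.
Combining: s·C = s · (s·A) = s²·A.
The exponent of s is 2.

2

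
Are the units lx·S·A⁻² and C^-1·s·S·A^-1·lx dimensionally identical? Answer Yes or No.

Yes

Left side:
  lx = lm/m² (illuminance = luminous flux per area),
      = m⁻²·cd.
  S = 1/Ω (conductance is reciprocal resistance),
      = kg⁻¹·m⁻²·s³·A².
  Combining: lx·S·A⁻² = (m⁻²·cd) · (kg⁻¹·m⁻²·s³·A²) · A⁻² = kg⁻¹·m⁻⁴·s³·cd.
Right side:
  C = A·s = s·A (charge = current × time).
  So C⁻¹ = s⁻¹·A⁻¹.
  S = 1/Ω (conductance is reciprocal resistance),
      = kg⁻¹·m⁻²·s³·A².
  lx = lm/m² (illuminance = luminous flux per area),
      = m⁻²·cd.
  Combining: C⁻¹·s·S·A⁻¹·lx = (s⁻¹·A⁻¹) · s · (kg⁻¹·m⁻²·s³·A²) · A⁻¹ · (m⁻²·cd) = kg⁻¹·m⁻⁴·s³·cd.
Both reduce to kg⁻¹·m⁻⁴·s³·cd.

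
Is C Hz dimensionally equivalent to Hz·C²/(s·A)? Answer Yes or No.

Left side:
  C = A·s = s·A (charge = current × time).
  Hz = 1/s = s⁻¹ (frequency is cycles per second).
  Combining: C·Hz = (s·A) · s⁻¹ = A.
Right side:
  Hz = 1/s = s⁻¹ (frequency is cycles per second).
  C = A·s = s·A (charge = current × time).
  So C² = s²·A².
  Combining: s⁻¹·Hz·A⁻¹·C² = s⁻¹ · s⁻¹ · A⁻¹ · (s²·A²) = A.
Both reduce to A.

Yes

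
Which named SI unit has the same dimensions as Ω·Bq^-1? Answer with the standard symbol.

H

Ω = kg·m²·s⁻³·A⁻².
Bq = s⁻¹.
So Bq⁻¹ = s.
Combining: Ω·Bq⁻¹ = (kg·m²·s⁻³·A⁻²) · s = kg·m²·s⁻²·A⁻².
kg·m²·s⁻²·A⁻² is the base-SI form of the henry.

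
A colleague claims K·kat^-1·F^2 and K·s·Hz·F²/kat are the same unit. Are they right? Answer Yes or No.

Left side:
  kat = mol/s = s⁻¹·mol (catalytic activity).
  So kat⁻¹ = s·mol⁻¹.
  F = C/V (capacitance = charge per voltage),
      = A·s/(kg·m²·s⁻³·A⁻¹) (substituting C and V),
      = kg⁻¹·m⁻²·s⁴·A².
  So F² = kg⁻²·m⁻⁴·s⁸·A⁴.
  Combining: K·kat⁻¹·F² = K · (s·mol⁻¹) · (kg⁻²·m⁻⁴·s⁸·A⁴) = kg⁻²·m⁻⁴·s⁹·A⁴·K·mol⁻¹.
Right side:
  kat = mol/s = s⁻¹·mol (catalytic activity).
  So kat⁻¹ = s·mol⁻¹.
  Hz = 1/s = s⁻¹ (frequency is cycles per second).
  F = C/V (capacitance = charge per voltage),
      = A·s/(kg·m²·s⁻³·A⁻¹) (substituting C and V),
      = kg⁻¹·m⁻²·s⁴·A².
  So F² = kg⁻²·m⁻⁴·s⁸·A⁴.
  Combining: kat⁻¹·K·s·Hz·F² = (s·mol⁻¹) · K · s · s⁻¹ · (kg⁻²·m⁻⁴·s⁸·A⁴) = kg⁻²·m⁻⁴·s⁹·A⁴·K·mol⁻¹.
Both reduce to kg⁻²·m⁻⁴·s⁹·A⁴·K·mol⁻¹.

Yes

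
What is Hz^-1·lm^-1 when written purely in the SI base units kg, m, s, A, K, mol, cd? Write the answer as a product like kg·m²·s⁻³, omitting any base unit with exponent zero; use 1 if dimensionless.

s·cd⁻¹

Hz = 1/s = s⁻¹ (frequency is cycles per second).
So Hz⁻¹ = s.
lm = cd·sr = cd (luminous flux; sr is dimensionless).
So lm⁻¹ = cd⁻¹.
Combining: Hz⁻¹·lm⁻¹ = s · cd⁻¹ = s·cd⁻¹.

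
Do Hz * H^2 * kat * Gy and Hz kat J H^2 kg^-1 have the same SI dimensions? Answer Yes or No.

Yes

Left side:
  Hz = s⁻¹.
  H = kg·m²·s⁻²·A⁻².
  So H² = kg²·m⁴·s⁻⁴·A⁻⁴.
  kat = s⁻¹·mol.
  Gy = m²·s⁻².
  Combining: Hz·H²·kat·Gy = s⁻¹ · (kg²·m⁴·s⁻⁴·A⁻⁴) · (s⁻¹·mol) · (m²·s⁻²) = kg²·m⁶·s⁻⁸·A⁻⁴·mol.
Right side:
  Hz = 1/s = s⁻¹ (frequency is cycles per second).
  kat = mol/s = s⁻¹·mol (catalytic activity).
  J = N·m (work = force × distance),
      = kg·m²·s⁻².
  H = Wb/A (inductance = flux per current),
      = kg·m²·s⁻²·A⁻².
  So H² = kg²·m⁴·s⁻⁴·A⁻⁴.
  Combining: Hz·kat·J·H²·kg⁻¹ = s⁻¹ · (s⁻¹·mol) · (kg·m²·s⁻²) · (kg²·m⁴·s⁻⁴·A⁻⁴) · kg⁻¹ = kg²·m⁶·s⁻⁸·A⁻⁴·mol.
Both reduce to kg²·m⁶·s⁻⁸·A⁻⁴·mol.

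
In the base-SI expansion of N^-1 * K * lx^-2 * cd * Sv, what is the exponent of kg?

N = kg·m/s² = kg·m·s⁻² (force = mass × acceleration).
So N⁻¹ = kg⁻¹·m⁻¹·s².
lx = lm/m² (illuminance = luminous flux per area),
    = m⁻²·cd.
So lx⁻² = m⁴·cd⁻².
Sv = J/kg (equivalent dose = energy per mass),
    = m²·s⁻².
Combining: N⁻¹·K·lx⁻²·cd·Sv = (kg⁻¹·m⁻¹·s²) · K · (m⁴·cd⁻²) · cd · (m²·s⁻²) = kg⁻¹·m⁵·K·cd⁻¹.
The exponent of kg is -1.

-1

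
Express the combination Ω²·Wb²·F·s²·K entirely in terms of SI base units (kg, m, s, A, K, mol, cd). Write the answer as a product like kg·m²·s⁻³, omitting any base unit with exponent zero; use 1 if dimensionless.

Ω = kg·m²·s⁻³·A⁻².
So Ω² = kg²·m⁴·s⁻⁶·A⁻⁴.
Wb = kg·m²·s⁻²·A⁻¹.
So Wb² = kg²·m⁴·s⁻⁴·A⁻².
F = kg⁻¹·m⁻²·s⁴·A².
Combining: Ω²·Wb²·F·s²·K = (kg²·m⁴·s⁻⁶·A⁻⁴) · (kg²·m⁴·s⁻⁴·A⁻²) · (kg⁻¹·m⁻²·s⁴·A²) · s² · K = kg³·m⁶·s⁻⁴·A⁻⁴·K.

kg³·m⁶·s⁻⁴·A⁻⁴·K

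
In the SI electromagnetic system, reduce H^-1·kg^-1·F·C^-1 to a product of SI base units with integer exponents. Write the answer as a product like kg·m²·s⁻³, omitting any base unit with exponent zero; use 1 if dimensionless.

kg⁻³·m⁻⁴·s⁵·A³

H = Wb/A (inductance = flux per current),
    = kg·m²·s⁻²·A⁻².
So H⁻¹ = kg⁻¹·m⁻²·s²·A².
F = C/V (capacitance = charge per voltage),
    = A·s/(kg·m²·s⁻³·A⁻¹) (substituting C and V),
    = kg⁻¹·m⁻²·s⁴·A².
C = A·s = s·A (charge = current × time).
So C⁻¹ = s⁻¹·A⁻¹.
Combining: H⁻¹·kg⁻¹·F·C⁻¹ = (kg⁻¹·m⁻²·s²·A²) · kg⁻¹ · (kg⁻¹·m⁻²·s⁴·A²) · (s⁻¹·A⁻¹) = kg⁻³·m⁻⁴·s⁵·A³.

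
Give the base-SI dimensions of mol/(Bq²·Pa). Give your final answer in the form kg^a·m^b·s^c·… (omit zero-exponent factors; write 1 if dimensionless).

kg⁻¹·m·s⁴·mol

Bq = s⁻¹.
So Bq⁻² = s².
Pa = kg·m⁻¹·s⁻².
So Pa⁻¹ = kg⁻¹·m·s².
Combining: mol·Bq⁻²·Pa⁻¹ = mol · s² · (kg⁻¹·m·s²) = kg⁻¹·m·s⁴·mol.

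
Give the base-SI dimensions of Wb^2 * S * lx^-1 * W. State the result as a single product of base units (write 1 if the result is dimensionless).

kg²·m⁶·s⁻⁴·cd⁻¹

Wb = kg·m²·s⁻²·A⁻¹.
So Wb² = kg²·m⁴·s⁻⁴·A⁻².
S = kg⁻¹·m⁻²·s³·A².
lx = m⁻²·cd.
So lx⁻¹ = m²·cd⁻¹.
W = kg·m²·s⁻³.
Combining: Wb²·S·lx⁻¹·W = (kg²·m⁴·s⁻⁴·A⁻²) · (kg⁻¹·m⁻²·s³·A²) · (m²·cd⁻¹) · (kg·m²·s⁻³) = kg²·m⁶·s⁻⁴·cd⁻¹.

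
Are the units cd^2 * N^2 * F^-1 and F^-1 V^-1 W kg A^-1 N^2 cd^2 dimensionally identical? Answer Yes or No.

No

Left side:
  N = kg·m·s⁻².
  So N² = kg²·m²·s⁻⁴.
  F = kg⁻¹·m⁻²·s⁴·A².
  So F⁻¹ = kg·m²·s⁻⁴·A⁻².
  Combining: cd²·N²·F⁻¹ = cd² · (kg²·m²·s⁻⁴) · (kg·m²·s⁻⁴·A⁻²) = kg³·m⁴·s⁻⁸·A⁻²·cd².
Right side:
  F = C/V (capacitance = charge per voltage),
      = A·s/(kg·m²·s⁻³·A⁻¹) (substituting C and V),
      = kg⁻¹·m⁻²·s⁴·A².
  So F⁻¹ = kg·m²·s⁻⁴·A⁻².
  V = W/A (potential = power per current),
      = kg·m²·s⁻³·A⁻¹.
  So V⁻¹ = kg⁻¹·m⁻²·s³·A.
  W = J/s (power = energy per time),
      = kg·m²·s⁻³.
  N = kg·m/s² = kg·m·s⁻² (force = mass × acceleration).
  So N² = kg²·m²·s⁻⁴.
  Combining: F⁻¹·V⁻¹·W·kg·A⁻¹·N²·cd² = (kg·m²·s⁻⁴·A⁻²) · (kg⁻¹·m⁻²·s³·A) · (kg·m²·s⁻³) · kg · A⁻¹ · (kg²·m²·s⁻⁴) · cd² = kg⁴·m⁴·s⁻⁸·A⁻²·cd².
Left is kg³·m⁴·s⁻⁸·A⁻²·cd²; right is kg⁴·m⁴·s⁻⁸·A⁻²·cd² — different.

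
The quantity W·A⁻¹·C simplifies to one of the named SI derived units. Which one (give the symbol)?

J

W = kg·m²·s⁻³.
C = s·A.
Combining: W·A⁻¹·C = (kg·m²·s⁻³) · A⁻¹ · (s·A) = kg·m²·s⁻².
kg·m²·s⁻² is the base-SI form of the joule.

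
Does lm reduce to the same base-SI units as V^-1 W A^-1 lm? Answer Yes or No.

Yes

Left side:
  lm = cd·sr = cd (luminous flux; sr is dimensionless).
Right side:
  V = W/A (potential = power per current),
      = kg·m²·s⁻³·A⁻¹.
  So V⁻¹ = kg⁻¹·m⁻²·s³·A.
  W = J/s (power = energy per time),
      = kg·m²·s⁻³.
  lm = cd·sr = cd (luminous flux; sr is dimensionless).
  Combining: V⁻¹·W·A⁻¹·lm = (kg⁻¹·m⁻²·s³·A) · (kg·m²·s⁻³) · A⁻¹ · cd = cd.
Both reduce to cd.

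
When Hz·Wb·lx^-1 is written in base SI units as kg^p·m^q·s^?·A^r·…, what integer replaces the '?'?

Hz = 1/s = s⁻¹ (frequency is cycles per second).
Wb = V·s (flux: a volt is a weber per second),
    = kg·m²·s⁻²·A⁻¹.
lx = lm/m² (illuminance = luminous flux per area),
    = m⁻²·cd.
So lx⁻¹ = m²·cd⁻¹.
Combining: Hz·Wb·lx⁻¹ = s⁻¹ · (kg·m²·s⁻²·A⁻¹) · (m²·cd⁻¹) = kg·m⁴·s⁻³·A⁻¹·cd⁻¹.
The exponent of s is -3.

-3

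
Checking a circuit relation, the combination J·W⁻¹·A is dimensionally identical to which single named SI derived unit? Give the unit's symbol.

C

J = N·m (work = force × distance),
    = kg·m²·s⁻².
W = J/s (power = energy per time),
    = kg·m²·s⁻³.
So W⁻¹ = kg⁻¹·m⁻²·s³.
Combining: J·W⁻¹·A = (kg·m²·s⁻²) · (kg⁻¹·m⁻²·s³) · A = s·A.
s·A is the base-SI form of the coulomb.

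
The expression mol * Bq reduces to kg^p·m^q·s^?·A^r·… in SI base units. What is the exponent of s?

-1

Bq = 1/s = s⁻¹ (activity is decays per second).
Combining: mol·Bq = mol · s⁻¹ = s⁻¹·mol.
The exponent of s is -1.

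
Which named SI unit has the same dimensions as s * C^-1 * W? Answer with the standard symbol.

V

C = s·A.
So C⁻¹ = s⁻¹·A⁻¹.
W = kg·m²·s⁻³.
Combining: s·C⁻¹·W = s · (s⁻¹·A⁻¹) · (kg·m²·s⁻³) = kg·m²·s⁻³·A⁻¹.
kg·m²·s⁻³·A⁻¹ is the base-SI form of the volt.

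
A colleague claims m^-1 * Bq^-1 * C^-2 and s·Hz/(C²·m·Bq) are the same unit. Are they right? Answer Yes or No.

Left side:
  Bq = 1/s = s⁻¹ (activity is decays per second).
  So Bq⁻¹ = s.
  C = A·s = s·A (charge = current × time).
  So C⁻² = s⁻²·A⁻².
  Combining: m⁻¹·Bq⁻¹·C⁻² = m⁻¹ · s · (s⁻²·A⁻²) = m⁻¹·s⁻¹·A⁻².
Right side:
  C = A·s = s·A (charge = current × time).
  So C⁻² = s⁻²·A⁻².
  Hz = 1/s = s⁻¹ (frequency is cycles per second).
  Bq = 1/s = s⁻¹ (activity is decays per second).
  So Bq⁻¹ = s.
  Combining: s·C⁻²·m⁻¹·Hz·Bq⁻¹ = s · (s⁻²·A⁻²) · m⁻¹ · s⁻¹ · s = m⁻¹·s⁻¹·A⁻².
Both reduce to m⁻¹·s⁻¹·A⁻².

Yes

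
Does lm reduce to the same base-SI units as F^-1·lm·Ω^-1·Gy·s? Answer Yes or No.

No

Left side:
  lm = cd·sr = cd (luminous flux; sr is dimensionless).
Right side:
  F = C/V (capacitance = charge per voltage),
      = A·s/(kg·m²·s⁻³·A⁻¹) (substituting C and V),
      = kg⁻¹·m⁻²·s⁴·A².
  So F⁻¹ = kg·m²·s⁻⁴·A⁻².
  lm = cd·sr = cd (luminous flux; sr is dimensionless).
  Ω = V/A (resistance = voltage per current),
      = kg·m²·s⁻³·A⁻².
  So Ω⁻¹ = kg⁻¹·m⁻²·s³·A².
  Gy = J/kg (absorbed dose = energy per mass),
      = m²·s⁻².
  Combining: F⁻¹·lm·Ω⁻¹·Gy·s = (kg·m²·s⁻⁴·A⁻²) · cd · (kg⁻¹·m⁻²·s³·A²) · (m²·s⁻²) · s = m²·s⁻²·cd.
Left is cd; right is m²·s⁻²·cd — different.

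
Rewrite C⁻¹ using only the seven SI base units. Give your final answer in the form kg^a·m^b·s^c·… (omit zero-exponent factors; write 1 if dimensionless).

C = s·A.
So C⁻¹ = s⁻¹·A⁻¹.

s⁻¹·A⁻¹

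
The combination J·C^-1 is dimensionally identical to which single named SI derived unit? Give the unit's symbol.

J = N·m (work = force × distance),
    = kg·m²·s⁻².
C = A·s = s·A (charge = current × time).
So C⁻¹ = s⁻¹·A⁻¹.
Combining: J·C⁻¹ = (kg·m²·s⁻²) · (s⁻¹·A⁻¹) = kg·m²·s⁻³·A⁻¹.
kg·m²·s⁻³·A⁻¹ is the base-SI form of the volt.

V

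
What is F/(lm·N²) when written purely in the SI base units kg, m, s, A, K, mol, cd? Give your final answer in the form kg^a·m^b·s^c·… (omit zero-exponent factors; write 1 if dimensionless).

lm = cd·sr = cd (luminous flux; sr is dimensionless).
So lm⁻¹ = cd⁻¹.
F = C/V (capacitance = charge per voltage),
    = A·s/(kg·m²·s⁻³·A⁻¹) (substituting C and V),
    = kg⁻¹·m⁻²·s⁴·A².
N = kg·m/s² = kg·m·s⁻² (force = mass × acceleration).
So N⁻² = kg⁻²·m⁻²·s⁴.
Combining: lm⁻¹·F·N⁻² = cd⁻¹ · (kg⁻¹·m⁻²·s⁴·A²) · (kg⁻²·m⁻²·s⁴) = kg⁻³·m⁻⁴·s⁸·A²·cd⁻¹.

kg⁻³·m⁻⁴·s⁸·A²·cd⁻¹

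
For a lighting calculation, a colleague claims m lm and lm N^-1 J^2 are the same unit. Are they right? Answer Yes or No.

Left side:
  lm = cd·sr = cd (luminous flux; sr is dimensionless).
  Combining: m·lm = m · cd = m·cd.
Right side:
  lm = cd·sr = cd (luminous flux; sr is dimensionless).
  N = kg·m/s² = kg·m·s⁻² (force = mass × acceleration).
  So N⁻¹ = kg⁻¹·m⁻¹·s².
  J = N·m (work = force × distance),
      = kg·m²·s⁻².
  So J² = kg²·m⁴·s⁻⁴.
  Combining: lm·N⁻¹·J² = cd · (kg⁻¹·m⁻¹·s²) · (kg²·m⁴·s⁻⁴) = kg·m³·s⁻²·cd.
Left is m·cd; right is kg·m³·s⁻²·cd — different.

No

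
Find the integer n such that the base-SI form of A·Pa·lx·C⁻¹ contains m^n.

Pa = N/m² (pressure = force per area),
    = kg·m⁻¹·s⁻².
lx = lm/m² (illuminance = luminous flux per area),
    = m⁻²·cd.
C = A·s = s·A (charge = current × time).
So C⁻¹ = s⁻¹·A⁻¹.
Combining: A·Pa·lx·C⁻¹ = A · (kg·m⁻¹·s⁻²) · (m⁻²·cd) · (s⁻¹·A⁻¹) = kg·m⁻³·s⁻³·cd.
The exponent of m is -3.

-3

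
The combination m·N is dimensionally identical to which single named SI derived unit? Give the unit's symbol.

N = kg·m/s² = kg·m·s⁻² (force = mass × acceleration).
Combining: m·N = m · (kg·m·s⁻²) = kg·m²·s⁻².
kg·m²·s⁻² is the base-SI form of the joule.

J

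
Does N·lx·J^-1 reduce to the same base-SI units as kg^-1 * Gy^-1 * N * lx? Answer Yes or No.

Left side:
  N = kg·m/s² = kg·m·s⁻² (force = mass × acceleration).
  lx = lm/m² (illuminance = luminous flux per area),
      = m⁻²·cd.
  J = N·m (work = force × distance),
      = kg·m²·s⁻².
  So J⁻¹ = kg⁻¹·m⁻²·s².
  Combining: N·lx·J⁻¹ = (kg·m·s⁻²) · (m⁻²·cd) · (kg⁻¹·m⁻²·s²) = m⁻³·cd.
Right side:
  Gy = J/kg (absorbed dose = energy per mass),
      = m²·s⁻².
  So Gy⁻¹ = m⁻²·s².
  N = kg·m/s² = kg·m·s⁻² (force = mass × acceleration).
  lx = lm/m² (illuminance = luminous flux per area),
      = m⁻²·cd.
  Combining: kg⁻¹·Gy⁻¹·N·lx = kg⁻¹ · (m⁻²·s²) · (kg·m·s⁻²) · (m⁻²·cd) = m⁻³·cd.
Both reduce to m⁻³·cd.

Yes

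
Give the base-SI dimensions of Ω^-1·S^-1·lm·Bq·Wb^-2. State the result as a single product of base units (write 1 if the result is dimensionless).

kg⁻²·m⁻⁴·s³·A²·cd

Ω = kg·m²·s⁻³·A⁻².
So Ω⁻¹ = kg⁻¹·m⁻²·s³·A².
S = kg⁻¹·m⁻²·s³·A².
So S⁻¹ = kg·m²·s⁻³·A⁻².
lm = cd.
Bq = s⁻¹.
Wb = kg·m²·s⁻²·A⁻¹.
So Wb⁻² = kg⁻²·m⁻⁴·s⁴·A².
Combining: Ω⁻¹·S⁻¹·lm·Bq·Wb⁻² = (kg⁻¹·m⁻²·s³·A²) · (kg·m²·s⁻³·A⁻²) · cd · s⁻¹ · (kg⁻²·m⁻⁴·s⁴·A²) = kg⁻²·m⁻⁴·s³·A²·cd.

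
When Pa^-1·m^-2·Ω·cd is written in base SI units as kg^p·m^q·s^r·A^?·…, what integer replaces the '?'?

Pa = N/m² (pressure = force per area),
    = kg·m⁻¹·s⁻².
So Pa⁻¹ = kg⁻¹·m·s².
Ω = V/A (resistance = voltage per current),
    = kg·m²·s⁻³·A⁻².
Combining: Pa⁻¹·m⁻²·Ω·cd = (kg⁻¹·m·s²) · m⁻² · (kg·m²·s⁻³·A⁻²) · cd = m·s⁻¹·A⁻²·cd.
The exponent of A is -2.

-2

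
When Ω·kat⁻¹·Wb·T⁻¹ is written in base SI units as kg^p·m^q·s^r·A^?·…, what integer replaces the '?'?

Ω = V/A (resistance = voltage per current),
    = kg·m²·s⁻³·A⁻².
kat = mol/s = s⁻¹·mol (catalytic activity).
So kat⁻¹ = s·mol⁻¹.
Wb = V·s (flux: a volt is a weber per second),
    = kg·m²·s⁻²·A⁻¹.
T = Wb/m² (flux density = flux per area),
    = kg·s⁻²·A⁻¹.
So T⁻¹ = kg⁻¹·s²·A.
Combining: Ω·kat⁻¹·Wb·T⁻¹ = (kg·m²·s⁻³·A⁻²) · (s·mol⁻¹) · (kg·m²·s⁻²·A⁻¹) · (kg⁻¹·s²·A) = kg·m⁴·s⁻²·A⁻²·mol⁻¹.
The exponent of A is -2.

-2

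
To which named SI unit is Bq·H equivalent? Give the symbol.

Bq = s⁻¹.
H = kg·m²·s⁻²·A⁻².
Combining: Bq·H = s⁻¹ · (kg·m²·s⁻²·A⁻²) = kg·m²·s⁻³·A⁻².
kg·m²·s⁻³·A⁻² is the base-SI form of the ohm.

Ω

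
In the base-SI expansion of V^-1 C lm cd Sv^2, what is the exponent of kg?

V = kg·m²·s⁻³·A⁻¹.
So V⁻¹ = kg⁻¹·m⁻²·s³·A.
C = s·A.
lm = cd.
Sv = m²·s⁻².
So Sv² = m⁴·s⁻⁴.
Combining: V⁻¹·C·lm·cd·Sv² = (kg⁻¹·m⁻²·s³·A) · (s·A) · cd · cd · (m⁴·s⁻⁴) = kg⁻¹·m²·A²·cd².
The exponent of kg is -1.

-1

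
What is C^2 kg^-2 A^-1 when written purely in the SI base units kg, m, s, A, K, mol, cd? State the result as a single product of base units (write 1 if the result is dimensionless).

C = A·s = s·A (charge = current × time).
So C² = s²·A².
Combining: C²·kg⁻²·A⁻¹ = (s²·A²) · kg⁻² · A⁻¹ = kg⁻²·s²·A.

kg⁻²·s²·A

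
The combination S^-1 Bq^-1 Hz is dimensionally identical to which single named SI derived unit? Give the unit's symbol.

Ω

S = 1/Ω (conductance is reciprocal resistance),
    = kg⁻¹·m⁻²·s³·A².
So S⁻¹ = kg·m²·s⁻³·A⁻².
Bq = 1/s = s⁻¹ (activity is decays per second).
So Bq⁻¹ = s.
Hz = 1/s = s⁻¹ (frequency is cycles per second).
Combining: S⁻¹·Bq⁻¹·Hz = (kg·m²·s⁻³·A⁻²) · s · s⁻¹ = kg·m²·s⁻³·A⁻².
kg·m²·s⁻³·A⁻² is the base-SI form of the ohm.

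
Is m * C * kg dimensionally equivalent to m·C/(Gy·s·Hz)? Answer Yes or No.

Left side:
  C = A·s = s·A (charge = current × time).
  Combining: m·C·kg = m · (s·A) · kg = kg·m·s·A.
Right side:
  Gy = m²·s⁻².
  So Gy⁻¹ = m⁻²·s².
  C = s·A.
  Hz = s⁻¹.
  So Hz⁻¹ = s.
  Combining: m·Gy⁻¹·s⁻¹·C·Hz⁻¹ = m · (m⁻²·s²) · s⁻¹ · (s·A) · s = m⁻¹·s³·A.
Left is kg·m·s·A; right is m⁻¹·s³·A — different.

No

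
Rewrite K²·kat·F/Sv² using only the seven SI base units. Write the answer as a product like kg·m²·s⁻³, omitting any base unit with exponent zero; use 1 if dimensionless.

Sv = m²·s⁻².
So Sv⁻² = m⁻⁴·s⁴.
kat = s⁻¹·mol.
F = kg⁻¹·m⁻²·s⁴·A².
Combining: Sv⁻²·K²·kat·F = (m⁻⁴·s⁴) · K² · (s⁻¹·mol) · (kg⁻¹·m⁻²·s⁴·A²) = kg⁻¹·m⁻⁶·s⁷·A²·K²·mol.

kg⁻¹·m⁻⁶·s⁷·A²·K²·mol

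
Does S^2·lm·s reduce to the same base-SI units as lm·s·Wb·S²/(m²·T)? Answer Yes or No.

Yes

Left side:
  S = 1/Ω (conductance is reciprocal resistance),
      = kg⁻¹·m⁻²·s³·A².
  So S² = kg⁻²·m⁻⁴·s⁶·A⁴.
  lm = cd·sr = cd (luminous flux; sr is dimensionless).
  Combining: S²·lm·s = (kg⁻²·m⁻⁴·s⁶·A⁴) · cd · s = kg⁻²·m⁻⁴·s⁷·A⁴·cd.
Right side:
  lm = cd·sr = cd (luminous flux; sr is dimensionless).
  T = Wb/m² (flux density = flux per area),
      = kg·s⁻²·A⁻¹.
  So T⁻¹ = kg⁻¹·s²·A.
  Wb = V·s (flux: a volt is a weber per second),
      = kg·m²·s⁻²·A⁻¹.
  S = 1/Ω (conductance is reciprocal resistance),
      = kg⁻¹·m⁻²·s³·A².
  So S² = kg⁻²·m⁻⁴·s⁶·A⁴.
  Combining: lm·m⁻²·T⁻¹·s·Wb·S² = cd · m⁻² · (kg⁻¹·s²·A) · s · (kg·m²·s⁻²·A⁻¹) · (kg⁻²·m⁻⁴·s⁶·A⁴) = kg⁻²·m⁻⁴·s⁷·A⁴·cd.
Both reduce to kg⁻²·m⁻⁴·s⁷·A⁴·cd.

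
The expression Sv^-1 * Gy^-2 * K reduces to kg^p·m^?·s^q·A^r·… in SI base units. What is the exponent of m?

-6

Sv = m²·s⁻².
So Sv⁻¹ = m⁻²·s².
Gy = m²·s⁻².
So Gy⁻² = m⁻⁴·s⁴.
Combining: Sv⁻¹·Gy⁻²·K = (m⁻²·s²) · (m⁻⁴·s⁴) · K = m⁻⁶·s⁶·K.
The exponent of m is -6.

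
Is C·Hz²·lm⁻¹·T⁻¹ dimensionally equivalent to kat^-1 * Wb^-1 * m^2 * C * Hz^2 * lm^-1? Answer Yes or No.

No

Left side:
  C = A·s = s·A (charge = current × time).
  Hz = 1/s = s⁻¹ (frequency is cycles per second).
  So Hz² = s⁻².
  lm = cd·sr = cd (luminous flux; sr is dimensionless).
  So lm⁻¹ = cd⁻¹.
  T = Wb/m² (flux density = flux per area),
      = kg·s⁻²·A⁻¹.
  So T⁻¹ = kg⁻¹·s²·A.
  Combining: C·Hz²·lm⁻¹·T⁻¹ = (s·A) · s⁻² · cd⁻¹ · (kg⁻¹·s²·A) = kg⁻¹·s·A²·cd⁻¹.
Right side:
  kat = mol/s = s⁻¹·mol (catalytic activity).
  So kat⁻¹ = s·mol⁻¹.
  Wb = V·s (flux: a volt is a weber per second),
      = kg·m²·s⁻²·A⁻¹.
  So Wb⁻¹ = kg⁻¹·m⁻²·s²·A.
  C = A·s = s·A (charge = current × time).
  Hz = 1/s = s⁻¹ (frequency is cycles per second).
  So Hz² = s⁻².
  lm = cd·sr = cd (luminous flux; sr is dimensionless).
  So lm⁻¹ = cd⁻¹.
  Combining: kat⁻¹·Wb⁻¹·m²·C·Hz²·lm⁻¹ = (s·mol⁻¹) · (kg⁻¹·m⁻²·s²·A) · m² · (s·A) · s⁻² · cd⁻¹ = kg⁻¹·s²·A²·mol⁻¹·cd⁻¹.
Left is kg⁻¹·s·A²·cd⁻¹; right is kg⁻¹·s²·A²·mol⁻¹·cd⁻¹ — different.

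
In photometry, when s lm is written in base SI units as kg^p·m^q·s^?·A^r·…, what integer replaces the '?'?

lm = cd.
Combining: s·lm = s · cd = s·cd.
The exponent of s is 1.

1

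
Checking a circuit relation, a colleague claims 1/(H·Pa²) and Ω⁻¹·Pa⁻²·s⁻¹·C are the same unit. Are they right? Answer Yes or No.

Left side:
  H = Wb/A (inductance = flux per current),
      = kg·m²·s⁻²·A⁻².
  So H⁻¹ = kg⁻¹·m⁻²·s²·A².
  Pa = N/m² (pressure = force per area),
      = kg·m⁻¹·s⁻².
  So Pa⁻² = kg⁻²·m²·s⁴.
  Combining: H⁻¹·Pa⁻² = (kg⁻¹·m⁻²·s²·A²) · (kg⁻²·m²·s⁴) = kg⁻³·s⁶·A².
Right side:
  Ω = V/A (resistance = voltage per current),
      = kg·m²·s⁻³·A⁻².
  So Ω⁻¹ = kg⁻¹·m⁻²·s³·A².
  Pa = N/m² (pressure = force per area),
      = kg·m⁻¹·s⁻².
  So Pa⁻² = kg⁻²·m²·s⁴.
  C = A·s = s·A (charge = current × time).
  Combining: Ω⁻¹·Pa⁻²·s⁻¹·C = (kg⁻¹·m⁻²·s³·A²) · (kg⁻²·m²·s⁴) · s⁻¹ · (s·A) = kg⁻³·s⁷·A³.
Left is kg⁻³·s⁶·A²; right is kg⁻³·s⁷·A³ — different.

No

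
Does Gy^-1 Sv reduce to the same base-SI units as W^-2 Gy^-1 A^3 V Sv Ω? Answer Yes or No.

Left side:
  Gy = m²·s⁻².
  So Gy⁻¹ = m⁻²·s².
  Sv = m²·s⁻².
  Combining: Gy⁻¹·Sv = (m⁻²·s²) · (m²·s⁻²) = 1.
Right side:
  W = kg·m²·s⁻³.
  So W⁻² = kg⁻²·m⁻⁴·s⁶.
  Gy = m²·s⁻².
  So Gy⁻¹ = m⁻²·s².
  V = kg·m²·s⁻³·A⁻¹.
  Sv = m²·s⁻².
  Ω = kg·m²·s⁻³·A⁻².
  Combining: W⁻²·Gy⁻¹·A³·V·Sv·Ω = (kg⁻²·m⁻⁴·s⁶) · (m⁻²·s²) · A³ · (kg·m²·s⁻³·A⁻¹) · (m²·s⁻²) · (kg·m²·s⁻³·A⁻²) = 1.
Both reduce to 1.

Yes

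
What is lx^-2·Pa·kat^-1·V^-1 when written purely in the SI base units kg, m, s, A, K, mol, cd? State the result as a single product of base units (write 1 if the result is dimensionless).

m·s²·A·mol⁻¹·cd⁻²

lx = lm/m² (illuminance = luminous flux per area),
    = m⁻²·cd.
So lx⁻² = m⁴·cd⁻².
Pa = N/m² (pressure = force per area),
    = kg·m⁻¹·s⁻².
kat = mol/s = s⁻¹·mol (catalytic activity).
So kat⁻¹ = s·mol⁻¹.
V = W/A (potential = power per current),
    = kg·m²·s⁻³·A⁻¹.
So V⁻¹ = kg⁻¹·m⁻²·s³·A.
Combining: lx⁻²·Pa·kat⁻¹·V⁻¹ = (m⁴·cd⁻²) · (kg·m⁻¹·s⁻²) · (s·mol⁻¹) · (kg⁻¹·m⁻²·s³·A) = m·s²·A·mol⁻¹·cd⁻².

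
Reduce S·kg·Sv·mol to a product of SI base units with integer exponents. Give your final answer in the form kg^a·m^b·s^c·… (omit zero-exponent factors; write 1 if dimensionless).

s·A²·mol

S = 1/Ω (conductance is reciprocal resistance),
    = kg⁻¹·m⁻²·s³·A².
Sv = J/kg (equivalent dose = energy per mass),
    = m²·s⁻².
Combining: S·kg·Sv·mol = (kg⁻¹·m⁻²·s³·A²) · kg · (m²·s⁻²) · mol = s·A²·mol.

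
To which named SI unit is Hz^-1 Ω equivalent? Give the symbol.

H

Hz = s⁻¹.
So Hz⁻¹ = s.
Ω = kg·m²·s⁻³·A⁻².
Combining: Hz⁻¹·Ω = s · (kg·m²·s⁻³·A⁻²) = kg·m²·s⁻²·A⁻².
kg·m²·s⁻²·A⁻² is the base-SI form of the henry.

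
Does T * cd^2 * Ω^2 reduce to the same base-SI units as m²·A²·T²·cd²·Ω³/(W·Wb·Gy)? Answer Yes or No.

Left side:
  T = kg·s⁻²·A⁻¹.
  Ω = kg·m²·s⁻³·A⁻².
  So Ω² = kg²·m⁴·s⁻⁶·A⁻⁴.
  Combining: T·cd²·Ω² = (kg·s⁻²·A⁻¹) · cd² · (kg²·m⁴·s⁻⁶·A⁻⁴) = kg³·m⁴·s⁻⁸·A⁻⁵·cd².
Right side:
  W = kg·m²·s⁻³.
  So W⁻¹ = kg⁻¹·m⁻²·s³.
  Wb = kg·m²·s⁻²·A⁻¹.
  So Wb⁻¹ = kg⁻¹·m⁻²·s²·A.
  Gy = m²·s⁻².
  So Gy⁻¹ = m⁻²·s².
  T = kg·s⁻²·A⁻¹.
  So T² = kg²·s⁻⁴·A⁻².
  Ω = kg·m²·s⁻³·A⁻².
  So Ω³ = kg³·m⁶·s⁻⁹·A⁻⁶.
  Combining: m²·W⁻¹·Wb⁻¹·Gy⁻¹·A²·T²·cd²·Ω³ = m² · (kg⁻¹·m⁻²·s³) · (kg⁻¹·m⁻²·s²·A) · (m⁻²·s²) · A² · (kg²·s⁻⁴·A⁻²) · cd² · (kg³·m⁶·s⁻⁹·A⁻⁶) = kg³·m²·s⁻⁶·A⁻⁵·cd².
Left is kg³·m⁴·s⁻⁸·A⁻⁵·cd²; right is kg³·m²·s⁻⁶·A⁻⁵·cd² — different.

No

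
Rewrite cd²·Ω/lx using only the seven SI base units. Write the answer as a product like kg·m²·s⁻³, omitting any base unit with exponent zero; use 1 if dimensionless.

lx = lm/m² (illuminance = luminous flux per area),
    = m⁻²·cd.
So lx⁻¹ = m²·cd⁻¹.
Ω = V/A (resistance = voltage per current),
    = kg·m²·s⁻³·A⁻².
Combining: cd²·lx⁻¹·Ω = cd² · (m²·cd⁻¹) · (kg·m²·s⁻³·A⁻²) = kg·m⁴·s⁻³·A⁻²·cd.

kg·m⁴·s⁻³·A⁻²·cd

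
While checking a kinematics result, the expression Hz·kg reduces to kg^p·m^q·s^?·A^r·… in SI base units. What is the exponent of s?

-1

Hz = s⁻¹.
Combining: Hz·kg = s⁻¹ · kg = kg·s⁻¹.
The exponent of s is -1.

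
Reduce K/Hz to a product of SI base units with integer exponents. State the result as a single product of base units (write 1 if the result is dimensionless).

s·K

Hz = 1/s = s⁻¹ (frequency is cycles per second).
So Hz⁻¹ = s.
Combining: K·Hz⁻¹ = K · s = s·K.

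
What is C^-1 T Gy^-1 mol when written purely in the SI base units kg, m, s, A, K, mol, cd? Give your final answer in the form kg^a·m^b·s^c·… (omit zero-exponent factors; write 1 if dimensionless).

C = s·A.
So C⁻¹ = s⁻¹·A⁻¹.
T = kg·s⁻²·A⁻¹.
Gy = m²·s⁻².
So Gy⁻¹ = m⁻²·s².
Combining: C⁻¹·T·Gy⁻¹·mol = (s⁻¹·A⁻¹) · (kg·s⁻²·A⁻¹) · (m⁻²·s²) · mol = kg·m⁻²·s⁻¹·A⁻²·mol.

kg·m⁻²·s⁻¹·A⁻²·mol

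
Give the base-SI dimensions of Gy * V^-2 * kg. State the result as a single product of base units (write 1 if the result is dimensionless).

Gy = m²·s⁻².
V = kg·m²·s⁻³·A⁻¹.
So V⁻² = kg⁻²·m⁻⁴·s⁶·A².
Combining: Gy·V⁻²·kg = (m²·s⁻²) · (kg⁻²·m⁻⁴·s⁶·A²) · kg = kg⁻¹·m⁻²·s⁴·A².

kg⁻¹·m⁻²·s⁴·A²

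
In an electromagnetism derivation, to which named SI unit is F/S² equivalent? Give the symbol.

S = 1/Ω (conductance is reciprocal resistance),
    = kg⁻¹·m⁻²·s³·A².
So S⁻² = kg²·m⁴·s⁻⁶·A⁻⁴.
F = C/V (capacitance = charge per voltage),
    = A·s/(kg·m²·s⁻³·A⁻¹) (substituting C and V),
    = kg⁻¹·m⁻²·s⁴·A².
Combining: S⁻²·F = (kg²·m⁴·s⁻⁶·A⁻⁴) · (kg⁻¹·m⁻²·s⁴·A²) = kg·m²·s⁻²·A⁻².
kg·m²·s⁻²·A⁻² is the base-SI form of the henry.

H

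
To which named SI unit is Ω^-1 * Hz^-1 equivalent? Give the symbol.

Ω = V/A (resistance = voltage per current),
    = kg·m²·s⁻³·A⁻².
So Ω⁻¹ = kg⁻¹·m⁻²·s³·A².
Hz = 1/s = s⁻¹ (frequency is cycles per second).
So Hz⁻¹ = s.
Combining: Ω⁻¹·Hz⁻¹ = (kg⁻¹·m⁻²·s³·A²) · s = kg⁻¹·m⁻²·s⁴·A².
kg⁻¹·m⁻²·s⁴·A² is the base-SI form of the farad.

F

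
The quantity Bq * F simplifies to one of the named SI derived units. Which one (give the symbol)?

Bq = s⁻¹.
F = kg⁻¹·m⁻²·s⁴·A².
Combining: Bq·F = s⁻¹ · (kg⁻¹·m⁻²·s⁴·A²) = kg⁻¹·m⁻²·s³·A².
kg⁻¹·m⁻²·s³·A² is the base-SI form of the siemens.

S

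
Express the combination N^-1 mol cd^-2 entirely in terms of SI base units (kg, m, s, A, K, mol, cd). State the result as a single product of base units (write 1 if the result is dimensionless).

kg⁻¹·m⁻¹·s²·mol·cd⁻²

N = kg·m/s² = kg·m·s⁻² (force = mass × acceleration).
So N⁻¹ = kg⁻¹·m⁻¹·s².
Combining: N⁻¹·mol·cd⁻² = (kg⁻¹·m⁻¹·s²) · mol · cd⁻² = kg⁻¹·m⁻¹·s²·mol·cd⁻².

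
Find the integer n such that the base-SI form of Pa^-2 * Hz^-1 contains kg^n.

Pa = N/m² (pressure = force per area),
    = kg·m⁻¹·s⁻².
So Pa⁻² = kg⁻²·m²·s⁴.
Hz = 1/s = s⁻¹ (frequency is cycles per second).
So Hz⁻¹ = s.
Combining: Pa⁻²·Hz⁻¹ = (kg⁻²·m²·s⁴) · s = kg⁻²·m²·s⁵.
The exponent of kg is -2.

-2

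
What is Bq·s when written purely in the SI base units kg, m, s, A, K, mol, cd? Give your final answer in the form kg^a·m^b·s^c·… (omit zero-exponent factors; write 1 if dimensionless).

1

Bq = 1/s = s⁻¹ (activity is decays per second).
Combining: Bq·s = s⁻¹ · s = 1.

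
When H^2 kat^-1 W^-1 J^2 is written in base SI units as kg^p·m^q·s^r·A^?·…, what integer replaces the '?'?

-4

H = Wb/A (inductance = flux per current),
    = kg·m²·s⁻²·A⁻².
So H² = kg²·m⁴·s⁻⁴·A⁻⁴.
kat = mol/s = s⁻¹·mol (catalytic activity).
So kat⁻¹ = s·mol⁻¹.
W = J/s (power = energy per time),
    = kg·m²·s⁻³.
So W⁻¹ = kg⁻¹·m⁻²·s³.
J = N·m (work = force × distance),
    = kg·m²·s⁻².
So J² = kg²·m⁴·s⁻⁴.
Combining: H²·kat⁻¹·W⁻¹·J² = (kg²·m⁴·s⁻⁴·A⁻⁴) · (s·mol⁻¹) · (kg⁻¹·m⁻²·s³) · (kg²·m⁴·s⁻⁴) = kg³·m⁶·s⁻⁴·A⁻⁴·mol⁻¹.
The exponent of A is -4.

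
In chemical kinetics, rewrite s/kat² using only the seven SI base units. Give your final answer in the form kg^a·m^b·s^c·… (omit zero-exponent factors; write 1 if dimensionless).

kat = s⁻¹·mol.
So kat⁻² = s²·mol⁻².
Combining: s·kat⁻² = s · (s²·mol⁻²) = s³·mol⁻².

s³·mol⁻²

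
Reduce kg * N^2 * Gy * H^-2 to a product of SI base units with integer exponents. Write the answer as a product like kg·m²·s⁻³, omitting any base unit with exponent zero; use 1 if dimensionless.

N = kg·m·s⁻².
So N² = kg²·m²·s⁻⁴.
Gy = m²·s⁻².
H = kg·m²·s⁻²·A⁻².
So H⁻² = kg⁻²·m⁻⁴·s⁴·A⁴.
Combining: kg·N²·Gy·H⁻² = kg · (kg²·m²·s⁻⁴) · (m²·s⁻²) · (kg⁻²·m⁻⁴·s⁴·A⁴) = kg·s⁻²·A⁴.

kg·s⁻²·A⁴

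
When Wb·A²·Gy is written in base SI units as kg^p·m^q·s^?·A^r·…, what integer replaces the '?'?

-4

Wb = V·s (flux: a volt is a weber per second),
    = kg·m²·s⁻²·A⁻¹.
Gy = J/kg (absorbed dose = energy per mass),
    = m²·s⁻².
Combining: Wb·A²·Gy = (kg·m²·s⁻²·A⁻¹) · A² · (m²·s⁻²) = kg·m⁴·s⁻⁴·A.
The exponent of s is -4.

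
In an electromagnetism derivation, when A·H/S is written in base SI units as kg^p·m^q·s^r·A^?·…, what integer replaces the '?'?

H = kg·m²·s⁻²·A⁻².
S = kg⁻¹·m⁻²·s³·A².
So S⁻¹ = kg·m²·s⁻³·A⁻².
Combining: A·H·S⁻¹ = A · (kg·m²·s⁻²·A⁻²) · (kg·m²·s⁻³·A⁻²) = kg²·m⁴·s⁻⁵·A⁻³.
The exponent of A is -3.

-3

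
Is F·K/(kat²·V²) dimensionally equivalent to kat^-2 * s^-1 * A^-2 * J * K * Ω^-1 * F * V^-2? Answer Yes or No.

Yes

Left side:
  F = kg⁻¹·m⁻²·s⁴·A².
  kat = s⁻¹·mol.
  So kat⁻² = s²·mol⁻².
  V = kg·m²·s⁻³·A⁻¹.
  So V⁻² = kg⁻²·m⁻⁴·s⁶·A².
  Combining: F·K·kat⁻²·V⁻² = (kg⁻¹·m⁻²·s⁴·A²) · K · (s²·mol⁻²) · (kg⁻²·m⁻⁴·s⁶·A²) = kg⁻³·m⁻⁶·s¹²·A⁴·K·mol⁻².
Right side:
  kat = s⁻¹·mol.
  So kat⁻² = s²·mol⁻².
  J = kg·m²·s⁻².
  Ω = kg·m²·s⁻³·A⁻².
  So Ω⁻¹ = kg⁻¹·m⁻²·s³·A².
  F = kg⁻¹·m⁻²·s⁴·A².
  V = kg·m²·s⁻³·A⁻¹.
  So V⁻² = kg⁻²·m⁻⁴·s⁶·A².
  Combining: kat⁻²·s⁻¹·A⁻²·J·K·Ω⁻¹·F·V⁻² = (s²·mol⁻²) · s⁻¹ · A⁻² · (kg·m²·s⁻²) · K · (kg⁻¹·m⁻²·s³·A²) · (kg⁻¹·m⁻²·s⁴·A²) · (kg⁻²·m⁻⁴·s⁶·A²) = kg⁻³·m⁻⁶·s¹²·A⁴·K·mol⁻².
Both reduce to kg⁻³·m⁻⁶·s¹²·A⁴·K·mol⁻².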